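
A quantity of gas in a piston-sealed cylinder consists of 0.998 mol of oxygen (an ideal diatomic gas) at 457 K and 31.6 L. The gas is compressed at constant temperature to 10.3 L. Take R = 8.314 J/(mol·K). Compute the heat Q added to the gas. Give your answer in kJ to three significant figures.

Q ≈ -4.25 kJ

Isothermal ⇒ ΔU = 0, so Q = W = nRT ln(V₂/V₁).
Q = (0.998)(8.314)(457) ln(10.3/31.6) = 3792 × -1.121 = -4251 J.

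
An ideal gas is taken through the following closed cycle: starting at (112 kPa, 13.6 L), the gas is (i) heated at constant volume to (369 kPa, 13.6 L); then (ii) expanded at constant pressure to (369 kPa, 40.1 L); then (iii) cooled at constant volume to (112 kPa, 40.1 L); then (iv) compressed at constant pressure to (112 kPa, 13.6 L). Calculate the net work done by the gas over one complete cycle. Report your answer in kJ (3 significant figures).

W_net ≈ 6.81 kJ

Constant-volume legs do no work.
W(ii) = (369)(40.1 − 13.6) = 9778 J; W(iv) = (112)(13.6 − 40.1) = -2968 J.
W_net = 9778 − 2968 = 6810 J (the clockwise enclosed area).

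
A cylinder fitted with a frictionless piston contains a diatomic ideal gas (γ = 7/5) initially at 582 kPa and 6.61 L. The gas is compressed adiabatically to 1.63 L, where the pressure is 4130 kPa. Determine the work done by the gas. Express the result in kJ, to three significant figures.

W ≈ -7.21 kJ

Adiabatic: W = (P₁V₁ − P₂V₂)/(γ − 1) with γ = 7/5.
P₁V₁ = 3847 J, P₂V₂ = 6732 J.
W = (3847 − 6732) / 0.4 = -7212 J.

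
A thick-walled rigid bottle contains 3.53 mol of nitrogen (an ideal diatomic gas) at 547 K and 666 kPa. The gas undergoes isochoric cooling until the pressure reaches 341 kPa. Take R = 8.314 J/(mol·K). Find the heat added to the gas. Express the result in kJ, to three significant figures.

Q ≈ -19.6 kJ

Constant volume ⇒ W = 0, so Q = ΔU = nCᵥΔT with Cᵥ = 5R/2 = 20.79 J/(mol·K).
At constant V, T₂/T₁ = P₂/P₁ ⇒ ΔT = T₁(P₂/P₁ − 1) = 547·(341/666 − 1) = -266.9 K.
ΔU = (3.53)(20.79)(-266.9) = -19585 J.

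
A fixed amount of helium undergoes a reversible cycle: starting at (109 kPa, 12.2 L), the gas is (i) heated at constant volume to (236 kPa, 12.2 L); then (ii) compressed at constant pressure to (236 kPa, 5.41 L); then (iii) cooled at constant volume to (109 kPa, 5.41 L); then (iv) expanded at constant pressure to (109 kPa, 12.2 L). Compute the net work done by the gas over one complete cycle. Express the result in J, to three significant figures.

W_net ≈ -862 J

Constant-volume legs do no work.
W(ii) = (236)(5.41 − 12.2) = -1602 J; W(iv) = (109)(12.2 − 5.41) = 740.1 J.
W_net = -1602 + 740.1 = -862.3 J (the counter-clockwise enclosed area).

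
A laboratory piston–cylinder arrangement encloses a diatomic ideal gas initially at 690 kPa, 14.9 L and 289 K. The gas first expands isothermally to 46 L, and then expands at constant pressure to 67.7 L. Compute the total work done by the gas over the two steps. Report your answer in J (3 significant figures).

Step 1 (isothermal): W = P₁V₁ ln(V₂/V₁) = (10281) ln(46/14.9) = 11590 J.
After step 1: P = 223.5 kPa, V = 46 L, T = 289 K.
Step 2 (isobaric): W = PΔV = (223.5 kPa)(67.7 − 46 L) = 4850 J.
W_total = 11590 + 4850 = 16440 J.

W_total ≈ 16400 J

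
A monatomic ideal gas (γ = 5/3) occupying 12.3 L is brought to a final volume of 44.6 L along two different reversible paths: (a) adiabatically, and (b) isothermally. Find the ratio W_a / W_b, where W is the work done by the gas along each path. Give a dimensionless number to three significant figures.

W_a / W_b ≈ 0.671

Path (a) adiabatic: W = P₁V₁(1 − (V₁/V₂)^(γ−1))/(γ−1) → W_a/(P₁V₁) = 0.8645.
Path (b) isothermal: W = P₁V₁ ln(V₂/V₁) → W_b/(P₁V₁) = 1.288.
W_a / W_b = 0.8645 / 1.288 = 0.6711.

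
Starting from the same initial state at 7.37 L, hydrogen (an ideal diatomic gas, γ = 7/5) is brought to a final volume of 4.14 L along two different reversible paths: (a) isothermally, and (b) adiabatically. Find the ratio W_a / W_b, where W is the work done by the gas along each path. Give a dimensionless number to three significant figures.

W_a / W_b ≈ 0.889

Path (a) isothermal: W = P₁V₁ ln(V₂/V₁) → W_a/(P₁V₁) = -0.5767.
Path (b) adiabatic: W = P₁V₁(1 − (V₁/V₂)^(γ−1))/(γ−1) → W_b/(P₁V₁) = -0.6487.
W_a / W_b = -0.5767 / -0.6487 = 0.8891.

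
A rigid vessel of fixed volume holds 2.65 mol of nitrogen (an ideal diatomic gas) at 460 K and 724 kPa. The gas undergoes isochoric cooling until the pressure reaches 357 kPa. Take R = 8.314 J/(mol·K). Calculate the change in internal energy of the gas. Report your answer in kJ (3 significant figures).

ΔU ≈ -12.8 kJ

Constant volume ⇒ W = 0, so Q = ΔU = nCᵥΔT with Cᵥ = 5R/2 = 20.79 J/(mol·K).
At constant V, T₂/T₁ = P₂/P₁ ⇒ ΔT = T₁(P₂/P₁ − 1) = 460·(357/724 − 1) = -233.2 K.
ΔU = (2.65)(20.79)(-233.2) = -12843 J.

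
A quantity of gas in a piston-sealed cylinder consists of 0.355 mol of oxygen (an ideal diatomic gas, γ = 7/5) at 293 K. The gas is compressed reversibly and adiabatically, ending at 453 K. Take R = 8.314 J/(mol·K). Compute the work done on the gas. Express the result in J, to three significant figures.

Adiabatic ⇒ Q = 0, so W_by = −ΔU = nCᵥ(T₁ − T₂).
Cᵥ = 5R/2 = 20.79 J/(mol·K).
W = (0.355)(20.79)(293 − 453) = -1181 J.
Work on gas = −W_by = 1181 J.

W ≈ 1180 J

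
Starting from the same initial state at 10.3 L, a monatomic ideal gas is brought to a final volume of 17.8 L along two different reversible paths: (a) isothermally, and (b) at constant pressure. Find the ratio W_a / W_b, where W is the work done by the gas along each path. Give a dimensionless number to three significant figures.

W_a / W_b ≈ 0.751

Path (a) isothermal: W = P₁V₁ ln(V₂/V₁) → W_a/(P₁V₁) = 0.5471.
Path (b) isobaric: W = P₁(V₂ − V₁) → W_b/(P₁V₁) = 0.7282.
W_a / W_b = 0.5471 / 0.7282 = 0.7513.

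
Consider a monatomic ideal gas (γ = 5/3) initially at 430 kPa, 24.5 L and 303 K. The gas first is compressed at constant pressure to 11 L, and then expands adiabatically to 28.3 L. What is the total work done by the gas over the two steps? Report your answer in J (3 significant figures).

W_total ≈ -2490 J

Step 1 (isobaric): W = PΔV = (430 kPa)(11 − 24.5 L) = -5805 J.
After step 1: P = 430 kPa, V = 11 L, T = 136 K.
Step 2 (adiabatic): W = (P₁V₁ − P₂V₂)/(γ−1) = (4730 − 2519)/0.667 = 3316 J.
W_total = -5805 + 3316 = -2489 J.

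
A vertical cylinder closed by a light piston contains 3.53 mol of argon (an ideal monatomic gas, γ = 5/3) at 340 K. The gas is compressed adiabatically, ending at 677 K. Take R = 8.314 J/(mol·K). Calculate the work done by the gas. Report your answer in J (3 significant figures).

W ≈ -14800 J

Adiabatic ⇒ Q = 0, so W_by = −ΔU = nCᵥ(T₁ − T₂).
Cᵥ = 3R/2 = 12.47 J/(mol·K).
W = (3.53)(12.47)(340 − 677) = -14836 J.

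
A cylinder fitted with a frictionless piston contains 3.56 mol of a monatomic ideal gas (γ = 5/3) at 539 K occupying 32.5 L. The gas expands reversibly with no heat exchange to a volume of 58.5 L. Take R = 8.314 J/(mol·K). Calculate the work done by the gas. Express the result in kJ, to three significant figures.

Adiabatic: TV^(γ−1) = const with γ = 5/3.
T₂ = T₁ (V₁/V₂)^(γ−1) = 539 × (32.5/58.5)^0.667 = 539 × 0.6758 = 364.3 K.
W_by = nCᵥ(T₁ − T₂) = (3.56)(12.47)(539 − 364.3) = 7758 J.

W ≈ 7.76 kJ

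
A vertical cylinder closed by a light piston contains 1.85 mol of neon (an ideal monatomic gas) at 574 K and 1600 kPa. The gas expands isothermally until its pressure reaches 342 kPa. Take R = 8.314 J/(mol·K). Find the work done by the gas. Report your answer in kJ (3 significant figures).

Isothermal process: W = nRT ln(V₂/V₁) = nRT ln(P₁/P₂).
W = (1.85)(8.314)(574) × ln(1600/342)
  = 8829 × ln(4.678) = 8829 × 1.543
W_by_gas = 13622 J.

W ≈ 13.6 kJ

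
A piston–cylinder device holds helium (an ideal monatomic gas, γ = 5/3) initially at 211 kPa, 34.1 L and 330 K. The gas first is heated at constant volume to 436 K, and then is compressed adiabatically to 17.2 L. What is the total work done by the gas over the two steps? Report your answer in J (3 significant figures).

Step 1 (isochoric): W = 0 (constant volume).
After step 1: P = 278.8 kPa (V unchanged).
Step 2 (adiabatic): W = (P₁V₁ − P₂V₂)/(γ−1) = (9506 − 15002)/0.667 = -8244 J.
W_total = 0 − 8244 = -8244 J.

W_total ≈ -8240 J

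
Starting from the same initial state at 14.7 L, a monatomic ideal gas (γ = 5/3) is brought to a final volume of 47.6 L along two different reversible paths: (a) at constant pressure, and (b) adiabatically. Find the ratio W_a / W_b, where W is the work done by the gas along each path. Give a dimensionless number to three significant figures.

W_a / W_b ≈ 2.75

Path (a) isobaric: W = P₁(V₂ − V₁) → W_a/(P₁V₁) = 2.238.
Path (b) adiabatic: W = P₁V₁(1 − (V₁/V₂)^(γ−1))/(γ−1) → W_b/(P₁V₁) = 0.8147.
W_a / W_b = 2.238 / 0.8147 = 2.747.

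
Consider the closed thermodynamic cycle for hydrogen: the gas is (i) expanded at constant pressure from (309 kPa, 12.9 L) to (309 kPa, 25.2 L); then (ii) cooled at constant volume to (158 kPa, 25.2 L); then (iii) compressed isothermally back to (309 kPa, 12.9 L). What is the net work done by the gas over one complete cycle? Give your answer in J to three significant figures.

W_net ≈ 1130 J

Leg (i): W = PΔV = (309)(25.2 − 12.9) = 3801 J.
Leg (ii): W = 0.
Leg (iii): W = PᵢVᵢ ln(V_f/Vᵢ) = (3982) ln(12.9/25.2) = -2666 J.
W_net = 3801 − 2666 = 1135 J.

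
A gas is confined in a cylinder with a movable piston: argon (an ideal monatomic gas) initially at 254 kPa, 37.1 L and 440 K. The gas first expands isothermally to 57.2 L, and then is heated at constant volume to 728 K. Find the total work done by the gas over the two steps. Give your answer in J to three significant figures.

Step 1 (isothermal): W = P₁V₁ ln(V₂/V₁) = (9423) ln(57.2/37.1) = 4080 J.
Step 2 (isochoric): W = 0 (constant volume).
W_total = 4080 + 0 = 4080 J.

W_total ≈ 4080 J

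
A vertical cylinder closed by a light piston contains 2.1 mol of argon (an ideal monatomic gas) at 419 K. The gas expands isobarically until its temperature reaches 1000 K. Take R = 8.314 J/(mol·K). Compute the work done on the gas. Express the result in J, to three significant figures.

Isobaric: W = P ΔV = nR ΔT.
W = (2.1)(8.314)(1000 − 419) = 10144 J.
Work on gas = −W_by = -10144 J.

W ≈ -10100 J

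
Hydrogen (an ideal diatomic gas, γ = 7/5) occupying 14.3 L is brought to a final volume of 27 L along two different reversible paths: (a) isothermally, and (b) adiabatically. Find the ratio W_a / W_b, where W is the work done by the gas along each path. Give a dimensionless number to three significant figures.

W_a / W_b ≈ 1.13

Path (a) isothermal: W = P₁V₁ ln(V₂/V₁) → W_a/(P₁V₁) = 0.6356.
Path (b) adiabatic: W = P₁V₁(1 − (V₁/V₂)^(γ−1))/(γ−1) → W_b/(P₁V₁) = 0.5612.
W_a / W_b = 0.6356 / 0.5612 = 1.132.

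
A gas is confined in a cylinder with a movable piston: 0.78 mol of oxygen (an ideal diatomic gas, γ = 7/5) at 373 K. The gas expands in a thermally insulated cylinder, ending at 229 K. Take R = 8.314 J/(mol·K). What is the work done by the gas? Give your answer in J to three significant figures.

W ≈ 2330 J

Adiabatic ⇒ Q = 0, so W_by = −ΔU = nCᵥ(T₁ − T₂).
Cᵥ = 5R/2 = 20.79 J/(mol·K).
W = (0.78)(20.79)(373 − 229) = 2335 J.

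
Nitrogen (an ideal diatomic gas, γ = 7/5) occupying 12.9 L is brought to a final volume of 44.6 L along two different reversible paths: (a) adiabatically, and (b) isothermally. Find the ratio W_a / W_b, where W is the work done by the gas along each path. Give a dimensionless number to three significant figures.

Path (a) adiabatic: W = P₁V₁(1 − (V₁/V₂)^(γ−1))/(γ−1) → W_a/(P₁V₁) = 0.9779.
Path (b) isothermal: W = P₁V₁ ln(V₂/V₁) → W_b/(P₁V₁) = 1.241.
W_a / W_b = 0.9779 / 1.241 = 0.7883.

W_a / W_b ≈ 0.788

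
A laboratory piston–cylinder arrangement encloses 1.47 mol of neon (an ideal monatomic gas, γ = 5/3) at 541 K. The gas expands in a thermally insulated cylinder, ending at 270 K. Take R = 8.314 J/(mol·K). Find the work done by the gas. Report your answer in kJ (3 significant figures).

W ≈ 4.97 kJ

Adiabatic ⇒ Q = 0, so W_by = −ΔU = nCᵥ(T₁ − T₂).
Cᵥ = 3R/2 = 12.47 J/(mol·K).
W = (1.47)(12.47)(541 − 270) = 4968 J.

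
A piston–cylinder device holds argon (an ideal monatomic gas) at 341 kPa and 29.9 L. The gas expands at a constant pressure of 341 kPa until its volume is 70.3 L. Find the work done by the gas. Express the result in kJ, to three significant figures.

W ≈ 13.8 kJ

Isobaric: W = P ΔV.
W = (341 kPa)(70.3 − 29.9 L) = (341)(40.4) = 13776 J.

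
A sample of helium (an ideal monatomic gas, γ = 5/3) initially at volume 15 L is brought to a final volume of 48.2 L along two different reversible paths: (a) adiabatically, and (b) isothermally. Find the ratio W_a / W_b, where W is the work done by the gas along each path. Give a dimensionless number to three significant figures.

Path (a) adiabatic: W = P₁V₁(1 − (V₁/V₂)^(γ−1))/(γ−1) → W_a/(P₁V₁) = 0.8112.
Path (b) isothermal: W = P₁V₁ ln(V₂/V₁) → W_b/(P₁V₁) = 1.167.
W_a / W_b = 0.8112 / 1.167 = 0.6949.

W_a / W_b ≈ 0.695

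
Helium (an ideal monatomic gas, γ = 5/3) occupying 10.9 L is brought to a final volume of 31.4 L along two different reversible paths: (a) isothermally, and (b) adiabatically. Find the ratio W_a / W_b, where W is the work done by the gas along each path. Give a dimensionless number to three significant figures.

Path (a) isothermal: W = P₁V₁ ln(V₂/V₁) → W_a/(P₁V₁) = 1.058.
Path (b) adiabatic: W = P₁V₁(1 − (V₁/V₂)^(γ−1))/(γ−1) → W_b/(P₁V₁) = 0.7591.
W_a / W_b = 1.058 / 0.7591 = 1.394.

W_a / W_b ≈ 1.39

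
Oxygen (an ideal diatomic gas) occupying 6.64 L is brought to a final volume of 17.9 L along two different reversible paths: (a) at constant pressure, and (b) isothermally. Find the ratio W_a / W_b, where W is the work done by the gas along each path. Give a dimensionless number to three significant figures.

W_a / W_b ≈ 1.71

Path (a) isobaric: W = P₁(V₂ − V₁) → W_a/(P₁V₁) = 1.696.
Path (b) isothermal: W = P₁V₁ ln(V₂/V₁) → W_b/(P₁V₁) = 0.9917.
W_a / W_b = 1.696 / 0.9917 = 1.71.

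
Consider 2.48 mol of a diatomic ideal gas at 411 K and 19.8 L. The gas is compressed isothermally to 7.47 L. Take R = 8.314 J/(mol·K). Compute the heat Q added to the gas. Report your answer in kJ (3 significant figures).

Q ≈ -8.26 kJ

Isothermal ⇒ ΔU = 0, so Q = W = nRT ln(V₂/V₁).
Q = (2.48)(8.314)(411) ln(7.47/19.8) = 8474 × -0.9748 = -8261 J.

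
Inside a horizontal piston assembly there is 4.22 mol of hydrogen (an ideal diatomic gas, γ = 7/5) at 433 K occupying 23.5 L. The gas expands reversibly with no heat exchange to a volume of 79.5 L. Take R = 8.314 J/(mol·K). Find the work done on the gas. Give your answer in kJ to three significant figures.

W ≈ -14.7 kJ

Adiabatic: TV^(γ−1) = const with γ = 7/5.
T₂ = T₁ (V₁/V₂)^(γ−1) = 433 × (23.5/79.5)^0.4 = 433 × 0.6142 = 265.9 K.
W_by = nCᵥ(T₁ − T₂) = (4.22)(20.79)(433 − 265.9) = 14654 J.
Work on gas = −W_by = -14654 J.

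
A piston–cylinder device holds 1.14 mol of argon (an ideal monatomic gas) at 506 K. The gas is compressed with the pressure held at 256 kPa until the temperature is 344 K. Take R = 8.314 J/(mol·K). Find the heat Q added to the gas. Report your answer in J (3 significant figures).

Q ≈ -3840 J

Isobaric: W = nRΔT = (1.14)(8.314)(-162) = -1535 J.
ΔU = nCᵥΔT with Cᵥ = 3R/2: ΔU = (1.14)(12.47)(-162) = -2303 J.
Q = ΔU + W = -2303 − 1535 = -3839 J.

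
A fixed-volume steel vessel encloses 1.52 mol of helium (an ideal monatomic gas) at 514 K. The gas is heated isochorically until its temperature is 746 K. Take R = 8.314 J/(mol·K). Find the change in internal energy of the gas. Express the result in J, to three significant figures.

ΔU ≈ 4400 J

Constant volume ⇒ W = 0, so Q = ΔU = nCᵥΔT with Cᵥ = 3R/2 = 12.47 J/(mol·K).
ΔU = (1.52)(12.47)(746 − 514) = 4398 J.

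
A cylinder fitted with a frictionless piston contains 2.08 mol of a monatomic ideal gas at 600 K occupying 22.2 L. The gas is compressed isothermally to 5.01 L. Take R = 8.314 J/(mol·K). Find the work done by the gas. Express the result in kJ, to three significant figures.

Isothermal: W = nRT ln(V₂/V₁).
W = (2.08)(8.314)(600) × ln(5.01/22.2)
  = 10376 × -1.489
W_by_gas = -15446 J.

W ≈ -15.4 kJ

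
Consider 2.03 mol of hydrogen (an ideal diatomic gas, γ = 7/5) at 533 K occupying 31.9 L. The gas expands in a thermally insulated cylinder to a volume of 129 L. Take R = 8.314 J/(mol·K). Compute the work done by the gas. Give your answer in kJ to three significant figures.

Adiabatic: TV^(γ−1) = const with γ = 7/5.
T₂ = T₁ (V₁/V₂)^(γ−1) = 533 × (31.9/129)^0.4 = 533 × 0.5718 = 304.8 K.
W_by = nCᵥ(T₁ − T₂) = (2.03)(20.79)(533 − 304.8) = 9629 J.

W ≈ 9.63 kJ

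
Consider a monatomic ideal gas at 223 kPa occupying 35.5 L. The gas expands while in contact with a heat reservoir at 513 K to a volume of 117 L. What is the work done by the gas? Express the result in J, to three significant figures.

W ≈ 9440 J

Isothermal: W = nRT ln(V₂/V₁) = P₁V₁ ln(V₂/V₁).
P₁V₁ = (223 kPa)(35.5 L) = 7916 J.
W = 7916 × ln(117/35.5) = 7916 × 1.193
W_by_gas = 9442 J.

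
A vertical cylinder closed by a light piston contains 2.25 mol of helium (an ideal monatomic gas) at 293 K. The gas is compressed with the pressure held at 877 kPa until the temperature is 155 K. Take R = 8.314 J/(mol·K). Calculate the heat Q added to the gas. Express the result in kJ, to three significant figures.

Isobaric: W = nRΔT = (2.25)(8.314)(-138) = -2581 J.
ΔU = nCᵥΔT with Cᵥ = 3R/2: ΔU = (2.25)(12.47)(-138) = -3872 J.
Q = ΔU + W = -3872 − 2581 = -6454 J.

Q ≈ -6.45 kJ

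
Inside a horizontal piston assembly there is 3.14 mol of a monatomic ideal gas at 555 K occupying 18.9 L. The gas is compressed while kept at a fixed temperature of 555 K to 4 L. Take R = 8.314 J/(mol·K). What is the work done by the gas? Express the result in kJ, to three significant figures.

Isothermal: W = nRT ln(V₂/V₁).
W = (3.14)(8.314)(555) × ln(4/18.9)
  = 14489 × -1.553
W_by_gas = -22499 J.

W ≈ -22.5 kJ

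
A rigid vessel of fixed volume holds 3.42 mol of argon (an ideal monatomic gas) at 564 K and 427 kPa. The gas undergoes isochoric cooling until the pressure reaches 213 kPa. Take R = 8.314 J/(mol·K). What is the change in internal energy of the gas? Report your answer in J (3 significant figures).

ΔU ≈ -12100 J

Constant volume ⇒ W = 0, so Q = ΔU = nCᵥΔT with Cᵥ = 3R/2 = 12.47 J/(mol·K).
At constant V, T₂/T₁ = P₂/P₁ ⇒ ΔT = T₁(P₂/P₁ − 1) = 564·(213/427 − 1) = -282.7 K.
ΔU = (3.42)(12.47)(-282.7) = -12056 J.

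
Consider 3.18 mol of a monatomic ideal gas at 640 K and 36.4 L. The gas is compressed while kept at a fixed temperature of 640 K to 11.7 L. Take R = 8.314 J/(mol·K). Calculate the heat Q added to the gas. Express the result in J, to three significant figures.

Q ≈ -19200 J

Isothermal ⇒ ΔU = 0, so Q = W = nRT ln(V₂/V₁).
Q = (3.18)(8.314)(640) ln(11.7/36.4) = 16921 × -1.135 = -19205 J.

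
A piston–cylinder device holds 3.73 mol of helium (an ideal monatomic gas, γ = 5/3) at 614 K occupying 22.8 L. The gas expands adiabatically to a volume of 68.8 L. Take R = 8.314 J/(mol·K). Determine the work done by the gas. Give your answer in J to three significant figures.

Adiabatic: TV^(γ−1) = const with γ = 5/3.
T₂ = T₁ (V₁/V₂)^(γ−1) = 614 × (22.8/68.8)^0.667 = 614 × 0.4789 = 294 K.
W_by = nCᵥ(T₁ − T₂) = (3.73)(12.47)(614 − 294) = 14884 J.

W ≈ 14900 J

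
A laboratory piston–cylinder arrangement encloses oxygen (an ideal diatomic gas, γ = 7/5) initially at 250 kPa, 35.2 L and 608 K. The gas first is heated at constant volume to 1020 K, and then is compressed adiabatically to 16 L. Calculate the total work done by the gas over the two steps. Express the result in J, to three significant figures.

Step 1 (isochoric): W = 0 (constant volume).
After step 1: P = 419.4 kPa (V unchanged).
Step 2 (adiabatic): W = (P₁V₁ − P₂V₂)/(γ−1) = (14763 − 20237)/0.4 = -13685 J.
W_total = 0 − 13685 = -13685 J.

W_total ≈ -13700 J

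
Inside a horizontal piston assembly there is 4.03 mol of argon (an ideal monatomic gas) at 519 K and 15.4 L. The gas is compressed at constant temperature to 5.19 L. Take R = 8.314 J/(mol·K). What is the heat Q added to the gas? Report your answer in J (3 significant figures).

Isothermal ⇒ ΔU = 0, so Q = W = nRT ln(V₂/V₁).
Q = (4.03)(8.314)(519) ln(5.19/15.4) = 17389 × -1.088 = -18913 J.

Q ≈ -18900 J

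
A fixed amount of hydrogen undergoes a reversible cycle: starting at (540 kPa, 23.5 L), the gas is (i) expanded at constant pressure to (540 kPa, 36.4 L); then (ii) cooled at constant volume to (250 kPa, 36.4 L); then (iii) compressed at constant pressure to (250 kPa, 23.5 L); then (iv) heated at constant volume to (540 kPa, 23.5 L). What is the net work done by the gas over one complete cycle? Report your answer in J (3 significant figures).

W_net ≈ 3740 J

Constant-volume legs do no work.
W(i) = (540)(36.4 − 23.5) = 6966 J; W(iii) = (250)(23.5 − 36.4) = -3225 J.
W_net = 6966 − 3225 = 3741 J (the clockwise enclosed area).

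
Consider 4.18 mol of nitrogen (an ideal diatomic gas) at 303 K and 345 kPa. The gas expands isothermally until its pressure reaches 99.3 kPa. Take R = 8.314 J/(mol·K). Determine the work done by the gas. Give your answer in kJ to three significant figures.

W ≈ 13.1 kJ

Isothermal process: W = nRT ln(V₂/V₁) = nRT ln(P₁/P₂).
W = (4.18)(8.314)(303) × ln(345/99.3)
  = 10530 × ln(3.474) = 10530 × 1.245
W_by_gas = 13114 J.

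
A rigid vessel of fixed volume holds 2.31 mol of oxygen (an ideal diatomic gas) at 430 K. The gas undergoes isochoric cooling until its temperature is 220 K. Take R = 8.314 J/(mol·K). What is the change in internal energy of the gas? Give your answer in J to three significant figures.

ΔU ≈ -10100 J

Constant volume ⇒ W = 0, so Q = ΔU = nCᵥΔT with Cᵥ = 5R/2 = 20.79 J/(mol·K).
ΔU = (2.31)(20.79)(220 − 430) = -10083 J.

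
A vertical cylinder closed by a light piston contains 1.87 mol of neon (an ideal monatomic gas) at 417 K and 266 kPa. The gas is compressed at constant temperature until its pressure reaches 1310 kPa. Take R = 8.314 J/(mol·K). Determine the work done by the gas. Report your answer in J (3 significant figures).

W ≈ -10300 J

Isothermal process: W = nRT ln(V₂/V₁) = nRT ln(P₁/P₂).
W = (1.87)(8.314)(417) × ln(266/1310)
  = 6483 × ln(0.2031) = 6483 × -1.594
W_by_gas = -10336 J.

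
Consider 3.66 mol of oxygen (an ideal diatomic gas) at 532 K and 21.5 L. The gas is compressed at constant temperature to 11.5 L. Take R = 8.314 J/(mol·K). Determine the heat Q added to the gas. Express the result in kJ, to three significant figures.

Q ≈ -10.1 kJ

Isothermal ⇒ ΔU = 0, so Q = W = nRT ln(V₂/V₁).
Q = (3.66)(8.314)(532) ln(11.5/21.5) = 16188 × -0.6257 = -10129 J.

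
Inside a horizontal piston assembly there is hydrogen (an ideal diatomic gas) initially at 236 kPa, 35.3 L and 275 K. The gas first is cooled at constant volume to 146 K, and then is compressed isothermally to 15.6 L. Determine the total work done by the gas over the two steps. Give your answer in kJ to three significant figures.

Step 1 (isochoric): W = 0 (constant volume).
After step 1: P = 125.3 kPa (V unchanged).
Step 2 (isothermal): W = P₁V₁ ln(V₂/V₁) = (4423) ln(15.6/35.3) = -3612 J.
W_total = 0 − 3612 = -3612 J.

W_total ≈ -3.61 kJ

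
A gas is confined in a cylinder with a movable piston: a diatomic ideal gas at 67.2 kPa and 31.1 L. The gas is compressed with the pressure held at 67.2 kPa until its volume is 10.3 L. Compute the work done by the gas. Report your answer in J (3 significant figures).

Isobaric: W = P ΔV.
W = (67.2 kPa)(10.3 − 31.1 L) = (67.2)(-20.8) = -1398 J.

W ≈ -1400 J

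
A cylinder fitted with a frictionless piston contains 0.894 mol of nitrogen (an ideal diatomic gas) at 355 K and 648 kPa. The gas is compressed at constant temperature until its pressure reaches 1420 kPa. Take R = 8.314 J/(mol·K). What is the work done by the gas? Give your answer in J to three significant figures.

W ≈ -2070 J

Isothermal process: W = nRT ln(V₂/V₁) = nRT ln(P₁/P₂).
W = (0.894)(8.314)(355) × ln(648/1420)
  = 2639 × ln(0.4563) = 2639 × -0.7845
W_by_gas = -2070 J.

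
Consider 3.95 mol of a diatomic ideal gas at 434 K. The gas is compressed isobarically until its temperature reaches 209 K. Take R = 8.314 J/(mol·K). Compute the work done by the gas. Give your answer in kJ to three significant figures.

Isobaric: W = P ΔV = nR ΔT.
W = (3.95)(8.314)(209 − 434) = -7389 J.

W ≈ -7.39 kJ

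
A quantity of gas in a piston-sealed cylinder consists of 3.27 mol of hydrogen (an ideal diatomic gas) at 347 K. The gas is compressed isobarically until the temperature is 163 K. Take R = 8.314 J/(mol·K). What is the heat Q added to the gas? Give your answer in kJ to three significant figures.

Q ≈ -17.5 kJ

Isobaric: W = nRΔT = (3.27)(8.314)(-184) = -5002 J.
ΔU = nCᵥΔT with Cᵥ = 5R/2: ΔU = (3.27)(20.79)(-184) = -12506 J.
Q = ΔU + W = -12506 − 5002 = -17508 J.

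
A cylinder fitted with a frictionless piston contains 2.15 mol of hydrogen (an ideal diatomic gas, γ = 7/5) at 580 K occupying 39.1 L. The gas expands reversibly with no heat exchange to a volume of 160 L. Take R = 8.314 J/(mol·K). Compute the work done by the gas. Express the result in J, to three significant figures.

Adiabatic: TV^(γ−1) = const with γ = 7/5.
T₂ = T₁ (V₁/V₂)^(γ−1) = 580 × (39.1/160)^0.4 = 580 × 0.5691 = 330.1 K.
W_by = nCᵥ(T₁ − T₂) = (2.15)(20.79)(580 − 330.1) = 11167 J.

W ≈ 11200 J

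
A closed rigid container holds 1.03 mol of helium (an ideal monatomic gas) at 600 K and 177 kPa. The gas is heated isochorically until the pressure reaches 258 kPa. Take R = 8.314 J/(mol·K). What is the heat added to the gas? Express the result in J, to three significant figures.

Q ≈ 3530 J

Constant volume ⇒ W = 0, so Q = ΔU = nCᵥΔT with Cᵥ = 3R/2 = 12.47 J/(mol·K).
At constant V, T₂/T₁ = P₂/P₁ ⇒ ΔT = T₁(P₂/P₁ − 1) = 600·(258/177 − 1) = 274.6 K.
ΔU = (1.03)(12.47)(274.6) = 3527 J.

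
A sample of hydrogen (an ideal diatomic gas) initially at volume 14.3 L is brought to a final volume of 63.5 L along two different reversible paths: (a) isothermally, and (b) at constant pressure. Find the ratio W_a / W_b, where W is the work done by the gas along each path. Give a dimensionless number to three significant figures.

W_a / W_b ≈ 0.433

Path (a) isothermal: W = P₁V₁ ln(V₂/V₁) → W_a/(P₁V₁) = 1.491.
Path (b) isobaric: W = P₁(V₂ − V₁) → W_b/(P₁V₁) = 3.441.
W_a / W_b = 1.491 / 3.441 = 0.4333.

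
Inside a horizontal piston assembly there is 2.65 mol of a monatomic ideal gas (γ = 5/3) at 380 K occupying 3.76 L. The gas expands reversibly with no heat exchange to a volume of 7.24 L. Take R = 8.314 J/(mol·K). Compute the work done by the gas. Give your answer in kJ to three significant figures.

W ≈ 4.44 kJ

Adiabatic: TV^(γ−1) = const with γ = 5/3.
T₂ = T₁ (V₁/V₂)^(γ−1) = 380 × (3.76/7.24)^0.667 = 380 × 0.6461 = 245.5 K.
W_by = nCᵥ(T₁ − T₂) = (2.65)(12.47)(380 − 245.5) = 4444 J.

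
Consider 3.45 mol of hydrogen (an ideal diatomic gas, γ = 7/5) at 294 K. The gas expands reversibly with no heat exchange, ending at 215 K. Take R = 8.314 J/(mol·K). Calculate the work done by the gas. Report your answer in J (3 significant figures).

Adiabatic ⇒ Q = 0, so W_by = −ΔU = nCᵥ(T₁ − T₂).
Cᵥ = 5R/2 = 20.79 J/(mol·K).
W = (3.45)(20.79)(294 − 215) = 5665 J.

W ≈ 5660 J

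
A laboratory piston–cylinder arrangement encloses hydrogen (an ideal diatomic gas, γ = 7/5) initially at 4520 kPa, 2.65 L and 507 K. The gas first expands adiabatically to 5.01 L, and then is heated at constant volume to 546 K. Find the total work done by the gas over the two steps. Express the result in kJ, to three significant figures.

W_total ≈ 6.73 kJ

Step 1 (adiabatic): W = (P₁V₁ − P₂V₂)/(γ−1) = (11978 − 9284)/0.4 = 6734 J.
Step 2 (isochoric): W = 0 (constant volume).
W_total = 6734 + 0 = 6734 J.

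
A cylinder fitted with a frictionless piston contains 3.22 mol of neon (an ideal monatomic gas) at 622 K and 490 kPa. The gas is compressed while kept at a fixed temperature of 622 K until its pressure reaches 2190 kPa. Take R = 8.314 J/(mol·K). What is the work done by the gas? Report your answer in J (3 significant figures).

W ≈ -24900 J

Isothermal process: W = nRT ln(V₂/V₁) = nRT ln(P₁/P₂).
W = (3.22)(8.314)(622) × ln(490/2190)
  = 16652 × ln(0.2237) = 16652 × -1.497
W_by_gas = -24932 J.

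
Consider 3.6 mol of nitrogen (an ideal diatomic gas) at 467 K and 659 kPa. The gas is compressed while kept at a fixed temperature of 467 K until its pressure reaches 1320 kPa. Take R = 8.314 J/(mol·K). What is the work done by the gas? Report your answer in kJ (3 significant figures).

Isothermal process: W = nRT ln(V₂/V₁) = nRT ln(P₁/P₂).
W = (3.6)(8.314)(467) × ln(659/1320)
  = 13977 × ln(0.4992) = 13977 × -0.6947
W_by_gas = -9710 J.

W ≈ -9.71 kJ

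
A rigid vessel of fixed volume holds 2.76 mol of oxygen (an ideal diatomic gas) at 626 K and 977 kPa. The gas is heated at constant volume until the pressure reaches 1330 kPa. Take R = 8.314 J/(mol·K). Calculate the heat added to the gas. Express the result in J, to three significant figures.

Constant volume ⇒ W = 0, so Q = ΔU = nCᵥΔT with Cᵥ = 5R/2 = 20.79 J/(mol·K).
At constant V, T₂/T₁ = P₂/P₁ ⇒ ΔT = T₁(P₂/P₁ − 1) = 626·(1330/977 − 1) = 226.2 K.
ΔU = (2.76)(20.79)(226.2) = 12975 J.

Q ≈ 13000 J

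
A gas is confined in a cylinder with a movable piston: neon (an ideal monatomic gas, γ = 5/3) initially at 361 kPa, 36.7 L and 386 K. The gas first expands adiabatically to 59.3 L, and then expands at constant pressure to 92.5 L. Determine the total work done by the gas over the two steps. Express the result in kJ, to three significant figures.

W_total ≈ 10.8 kJ

Step 1 (adiabatic): W = (P₁V₁ − P₂V₂)/(γ−1) = (13249 − 9622)/0.667 = 5441 J.
After step 1: P = 162.3 kPa, V = 59.3 L, T = 280.3 K.
Step 2 (isobaric): W = PΔV = (162.3 kPa)(92.5 − 59.3 L) = 5387 J.
W_total = 5441 + 5387 = 10827 J.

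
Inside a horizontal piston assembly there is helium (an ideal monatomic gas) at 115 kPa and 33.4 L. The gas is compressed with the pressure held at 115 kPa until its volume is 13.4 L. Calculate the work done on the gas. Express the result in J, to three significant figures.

W ≈ 2300 J

Isobaric: W = P ΔV.
W = (115 kPa)(13.4 − 33.4 L) = (115)(-20) = -2300 J.
Work on gas = −W_by = 2300 J.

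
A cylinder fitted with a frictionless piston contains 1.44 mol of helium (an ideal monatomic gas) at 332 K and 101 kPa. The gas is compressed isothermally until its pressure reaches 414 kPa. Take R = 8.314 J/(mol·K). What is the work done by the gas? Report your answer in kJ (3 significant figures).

W ≈ -5.61 kJ

Isothermal process: W = nRT ln(V₂/V₁) = nRT ln(P₁/P₂).
W = (1.44)(8.314)(332) × ln(101/414)
  = 3975 × ln(0.244) = 3975 × -1.411
W_by_gas = -5607 J.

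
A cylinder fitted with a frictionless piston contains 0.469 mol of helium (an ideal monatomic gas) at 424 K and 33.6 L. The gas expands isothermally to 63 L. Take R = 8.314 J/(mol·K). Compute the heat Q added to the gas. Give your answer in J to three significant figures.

Isothermal ⇒ ΔU = 0, so Q = W = nRT ln(V₂/V₁).
Q = (0.469)(8.314)(424) ln(63/33.6) = 1653 × 0.6286 = 1039 J.

Q ≈ 1040 J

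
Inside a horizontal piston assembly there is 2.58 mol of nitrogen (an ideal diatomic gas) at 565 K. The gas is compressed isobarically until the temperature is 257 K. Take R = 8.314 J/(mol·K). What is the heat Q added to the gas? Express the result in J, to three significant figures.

Isobaric: W = nRΔT = (2.58)(8.314)(-308) = -6607 J.
ΔU = nCᵥΔT with Cᵥ = 5R/2: ΔU = (2.58)(20.79)(-308) = -16517 J.
Q = ΔU + W = -16517 − 6607 = -23123 J.

Q ≈ -23100 J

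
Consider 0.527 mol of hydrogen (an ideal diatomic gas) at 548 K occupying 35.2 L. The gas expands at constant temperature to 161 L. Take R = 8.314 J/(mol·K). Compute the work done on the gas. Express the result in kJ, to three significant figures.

Isothermal: W = nRT ln(V₂/V₁).
W = (0.527)(8.314)(548) × ln(161/35.2)
  = 2401 × 1.52
W_by_gas = 3650 J; work on gas = −W_by = -3650 J.

W ≈ -3.65 kJ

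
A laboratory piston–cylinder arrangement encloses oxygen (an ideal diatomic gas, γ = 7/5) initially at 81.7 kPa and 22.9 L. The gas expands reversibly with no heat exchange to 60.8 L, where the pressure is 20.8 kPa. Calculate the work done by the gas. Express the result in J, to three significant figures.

W ≈ 1520 J

Adiabatic: W = (P₁V₁ − P₂V₂)/(γ − 1) with γ = 7/5.
P₁V₁ = 1871 J, P₂V₂ = 1265 J.
W = (1871 − 1265) / 0.4 = 1516 J.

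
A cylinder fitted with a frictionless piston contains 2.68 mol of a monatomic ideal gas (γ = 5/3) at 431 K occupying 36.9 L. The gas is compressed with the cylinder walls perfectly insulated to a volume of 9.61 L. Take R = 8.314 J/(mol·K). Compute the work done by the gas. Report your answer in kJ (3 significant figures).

W ≈ -20.9 kJ

Adiabatic: TV^(γ−1) = const with γ = 5/3.
T₂ = T₁ (V₁/V₂)^(γ−1) = 431 × (36.9/9.61)^0.667 = 431 × 2.452 = 1057 K.
W_by = nCᵥ(T₁ − T₂) = (2.68)(12.47)(431 − 1057) = -20917 J.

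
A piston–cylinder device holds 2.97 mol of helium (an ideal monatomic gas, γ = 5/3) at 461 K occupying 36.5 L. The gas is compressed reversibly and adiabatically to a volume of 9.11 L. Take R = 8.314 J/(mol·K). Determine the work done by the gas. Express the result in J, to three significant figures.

W ≈ -26000 J

Adiabatic: TV^(γ−1) = const with γ = 5/3.
T₂ = T₁ (V₁/V₂)^(γ−1) = 461 × (36.5/9.11)^0.667 = 461 × 2.523 = 1163 K.
W_by = nCᵥ(T₁ − T₂) = (2.97)(12.47)(461 − 1163) = -25998 J.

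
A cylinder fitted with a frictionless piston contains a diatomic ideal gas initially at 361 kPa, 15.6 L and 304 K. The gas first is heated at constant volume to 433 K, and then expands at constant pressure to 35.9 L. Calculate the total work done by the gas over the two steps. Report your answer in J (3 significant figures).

Step 1 (isochoric): W = 0 (constant volume).
After step 1: P = 514.2 kPa (V unchanged).
Step 2 (isobaric): W = PΔV = (514.2 kPa)(35.9 − 15.6 L) = 10438 J.
W_total = 0 + 10438 = 10438 J.

W_total ≈ 10400 J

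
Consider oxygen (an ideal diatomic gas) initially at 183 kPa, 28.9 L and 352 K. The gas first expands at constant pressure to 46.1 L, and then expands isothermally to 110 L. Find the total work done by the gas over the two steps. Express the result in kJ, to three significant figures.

Step 1 (isobaric): W = PΔV = (183 kPa)(46.1 − 28.9 L) = 3148 J.
After step 1: P = 183 kPa, V = 46.1 L, T = 561.5 K.
Step 2 (isothermal): W = P₁V₁ ln(V₂/V₁) = (8436) ln(110/46.1) = 7337 J.
W_total = 3148 + 7337 = 10484 J.

W_total ≈ 10.5 kJ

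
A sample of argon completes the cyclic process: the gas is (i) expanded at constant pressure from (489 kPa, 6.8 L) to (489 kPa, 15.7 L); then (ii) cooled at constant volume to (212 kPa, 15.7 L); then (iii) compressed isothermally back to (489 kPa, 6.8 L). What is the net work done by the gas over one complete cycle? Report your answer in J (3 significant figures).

Leg (i): W = PΔV = (489)(15.7 − 6.8) = 4352 J.
Leg (ii): W = 0.
Leg (iii): W = PᵢVᵢ ln(V_f/Vᵢ) = (3328) ln(6.8/15.7) = -2785 J.
W_net = 4352 − 2785 = 1567 J.

W_net ≈ 1570 J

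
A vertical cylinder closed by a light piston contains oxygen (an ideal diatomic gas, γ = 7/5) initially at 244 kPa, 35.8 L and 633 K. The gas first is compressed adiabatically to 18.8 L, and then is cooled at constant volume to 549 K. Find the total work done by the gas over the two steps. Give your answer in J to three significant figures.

Step 1 (adiabatic): W = (P₁V₁ − P₂V₂)/(γ−1) = (8735 − 11302)/0.4 = -6417 J.
Step 2 (isochoric): W = 0 (constant volume).
W_total = -6417 + 0 = -6417 J.

W_total ≈ -6420 J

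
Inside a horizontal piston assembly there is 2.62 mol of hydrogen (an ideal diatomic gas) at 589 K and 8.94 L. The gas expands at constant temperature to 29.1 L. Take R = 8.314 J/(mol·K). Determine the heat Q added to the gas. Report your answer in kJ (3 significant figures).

Q ≈ 15.1 kJ

Isothermal ⇒ ΔU = 0, so Q = W = nRT ln(V₂/V₁).
Q = (2.62)(8.314)(589) ln(29.1/8.94) = 12830 × 1.18 = 15142 J.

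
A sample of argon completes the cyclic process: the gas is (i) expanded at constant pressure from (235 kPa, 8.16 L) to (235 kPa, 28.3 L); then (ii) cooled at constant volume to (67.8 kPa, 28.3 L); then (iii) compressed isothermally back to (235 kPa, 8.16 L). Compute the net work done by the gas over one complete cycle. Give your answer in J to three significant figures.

Leg (i): W = PΔV = (235)(28.3 − 8.16) = 4733 J.
Leg (ii): W = 0.
Leg (iii): W = PᵢVᵢ ln(V_f/Vᵢ) = (1919) ln(8.16/28.3) = -2386 J.
W_net = 4733 − 2386 = 2347 J.

W_net ≈ 2350 J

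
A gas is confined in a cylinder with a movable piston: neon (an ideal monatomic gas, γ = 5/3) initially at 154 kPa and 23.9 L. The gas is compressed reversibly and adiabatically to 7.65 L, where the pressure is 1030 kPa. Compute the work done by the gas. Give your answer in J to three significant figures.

Adiabatic: W = (P₁V₁ − P₂V₂)/(γ − 1) with γ = 5/3.
P₁V₁ = 3681 J, P₂V₂ = 7880 J.
W = (3681 − 7880) / 0.6667 = -6298 J.

W ≈ -6300 J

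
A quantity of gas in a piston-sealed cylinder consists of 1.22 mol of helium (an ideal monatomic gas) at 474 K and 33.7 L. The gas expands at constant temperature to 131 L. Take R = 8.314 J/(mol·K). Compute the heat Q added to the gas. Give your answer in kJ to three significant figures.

Q ≈ 6.53 kJ

Isothermal ⇒ ΔU = 0, so Q = W = nRT ln(V₂/V₁).
Q = (1.22)(8.314)(474) ln(131/33.7) = 4808 × 1.358 = 6528 J.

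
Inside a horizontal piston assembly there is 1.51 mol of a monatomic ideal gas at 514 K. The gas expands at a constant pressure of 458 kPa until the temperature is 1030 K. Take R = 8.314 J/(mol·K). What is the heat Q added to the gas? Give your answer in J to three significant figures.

Q ≈ 16200 J

Isobaric: W = nRΔT = (1.51)(8.314)(516) = 6478 J.
ΔU = nCᵥΔT with Cᵥ = 3R/2: ΔU = (1.51)(12.47)(516) = 9717 J.
Q = ΔU + W = 9717 + 6478 = 16195 J.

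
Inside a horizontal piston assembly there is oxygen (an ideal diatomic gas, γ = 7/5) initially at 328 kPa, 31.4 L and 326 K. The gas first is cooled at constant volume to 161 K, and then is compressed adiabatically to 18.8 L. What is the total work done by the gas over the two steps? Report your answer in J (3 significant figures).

Step 1 (isochoric): W = 0 (constant volume).
After step 1: P = 162 kPa (V unchanged).
Step 2 (adiabatic): W = (P₁V₁ − P₂V₂)/(γ−1) = (5086 − 6245)/0.4 = -2896 J.
W_total = 0 − 2896 = -2896 J.

W_total ≈ -2900 J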